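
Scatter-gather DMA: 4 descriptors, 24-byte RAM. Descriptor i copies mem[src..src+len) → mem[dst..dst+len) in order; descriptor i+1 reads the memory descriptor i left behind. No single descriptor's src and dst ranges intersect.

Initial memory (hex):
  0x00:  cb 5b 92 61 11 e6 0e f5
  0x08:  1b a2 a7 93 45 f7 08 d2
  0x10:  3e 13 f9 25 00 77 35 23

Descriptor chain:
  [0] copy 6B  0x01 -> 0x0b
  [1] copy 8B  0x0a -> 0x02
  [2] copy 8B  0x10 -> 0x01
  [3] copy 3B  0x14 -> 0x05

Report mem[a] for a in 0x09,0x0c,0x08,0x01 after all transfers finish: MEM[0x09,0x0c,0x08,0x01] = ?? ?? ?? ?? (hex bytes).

D0: mem[0x0b..0x10] <- [5b 92 61 11 e6 0e]
D1: mem[0x02..0x09] <- [a7 5b 92 61 11 e6 0e 13]
D2: mem[0x01..0x08] <- [0e 13 f9 25 00 77 35 23]
D3: mem[0x05..0x07] <- [00 77 35]
query mem[0x09]=0x13, mem[0x0c]=0x92, mem[0x08]=0x23, mem[0x01]=0x0e

MEM[0x09,0x0c,0x08,0x01] = 13 92 23 0e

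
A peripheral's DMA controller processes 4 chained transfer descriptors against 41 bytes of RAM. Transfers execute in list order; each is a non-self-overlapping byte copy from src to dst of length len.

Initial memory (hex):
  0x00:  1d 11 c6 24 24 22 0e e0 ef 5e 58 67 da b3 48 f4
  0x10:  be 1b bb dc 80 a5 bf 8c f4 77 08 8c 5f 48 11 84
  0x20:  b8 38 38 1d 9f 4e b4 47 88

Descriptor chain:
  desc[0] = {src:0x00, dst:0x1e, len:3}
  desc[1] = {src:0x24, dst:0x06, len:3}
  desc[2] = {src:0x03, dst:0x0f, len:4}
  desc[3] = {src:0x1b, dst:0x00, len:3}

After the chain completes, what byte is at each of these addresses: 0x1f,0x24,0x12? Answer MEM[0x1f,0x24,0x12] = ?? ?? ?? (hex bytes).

D0: mem[0x1e..0x20] <- [1d 11 c6]
D1: mem[0x06..0x08] <- [9f 4e b4]
D2: mem[0x0f..0x12] <- [24 24 22 9f]
D3: mem[0x00..0x02] <- [8c 5f 48]
query mem[0x1f]=0x11, mem[0x24]=0x9f, mem[0x12]=0x9f

MEM[0x1f,0x24,0x12] = 11 9f 9f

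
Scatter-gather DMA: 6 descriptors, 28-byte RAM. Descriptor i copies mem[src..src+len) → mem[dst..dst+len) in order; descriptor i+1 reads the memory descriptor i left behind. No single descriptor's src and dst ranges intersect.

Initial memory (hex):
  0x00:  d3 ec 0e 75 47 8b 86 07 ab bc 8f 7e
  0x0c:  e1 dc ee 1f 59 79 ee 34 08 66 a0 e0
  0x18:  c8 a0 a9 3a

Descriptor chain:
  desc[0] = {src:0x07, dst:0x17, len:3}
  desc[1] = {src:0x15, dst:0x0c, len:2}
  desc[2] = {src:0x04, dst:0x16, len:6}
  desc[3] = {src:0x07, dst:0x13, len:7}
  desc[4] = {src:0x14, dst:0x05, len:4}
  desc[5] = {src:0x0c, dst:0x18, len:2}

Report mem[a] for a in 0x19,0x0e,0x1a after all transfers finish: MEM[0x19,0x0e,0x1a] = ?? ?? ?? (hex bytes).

  after D0: wrote 3B at 0x17 = 07abbc
  after D1: wrote 2B at 0x0c = 66a0
  after D2: wrote 6B at 0x16 = 478b8607abbc
  after D3: wrote 7B at 0x13 = 07abbc8f7e66a0
  after D4: wrote 4B at 0x05 = abbc8f7e
  after D5: wrote 2B at 0x18 = 66a0
query mem[0x19]=0xa0, mem[0x0e]=0xee, mem[0x1a]=0xab

MEM[0x19,0x0e,0x1a] = a0 ee ab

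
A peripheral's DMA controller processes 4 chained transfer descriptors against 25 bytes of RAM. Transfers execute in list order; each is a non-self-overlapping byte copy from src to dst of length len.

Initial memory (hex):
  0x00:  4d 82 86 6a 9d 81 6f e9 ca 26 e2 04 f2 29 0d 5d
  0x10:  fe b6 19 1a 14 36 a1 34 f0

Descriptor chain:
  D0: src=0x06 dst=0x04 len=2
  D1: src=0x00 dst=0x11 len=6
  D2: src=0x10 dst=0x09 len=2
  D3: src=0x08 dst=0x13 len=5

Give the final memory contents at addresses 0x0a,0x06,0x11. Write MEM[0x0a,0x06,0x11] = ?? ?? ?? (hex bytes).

[0] 0x06->0x04 len=2 : 6f e9
[1] 0x00->0x11 len=6 : 4d 82 86 6a 6f e9
[2] 0x10->0x09 len=2 : fe 4d
[3] 0x08->0x13 len=5 : ca fe 4d 04 f2
query mem[0x0a]=0x4d, mem[0x06]=0x6f, mem[0x11]=0x4d

MEM[0x0a,0x06,0x11] = 4d 6f 4d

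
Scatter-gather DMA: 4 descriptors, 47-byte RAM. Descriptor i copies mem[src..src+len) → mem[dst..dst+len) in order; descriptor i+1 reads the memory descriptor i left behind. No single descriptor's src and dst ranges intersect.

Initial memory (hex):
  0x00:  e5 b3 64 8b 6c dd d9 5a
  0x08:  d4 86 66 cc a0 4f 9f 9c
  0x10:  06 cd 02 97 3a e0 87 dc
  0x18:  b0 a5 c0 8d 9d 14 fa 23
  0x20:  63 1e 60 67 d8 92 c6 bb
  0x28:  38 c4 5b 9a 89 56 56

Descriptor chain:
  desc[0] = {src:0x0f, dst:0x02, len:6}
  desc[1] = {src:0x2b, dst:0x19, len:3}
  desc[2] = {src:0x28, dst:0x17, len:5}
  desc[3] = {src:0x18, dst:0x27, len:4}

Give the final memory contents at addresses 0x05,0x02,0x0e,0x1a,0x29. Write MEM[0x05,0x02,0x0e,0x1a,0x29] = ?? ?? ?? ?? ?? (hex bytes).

#0 dst[0x02+6] := {0x9c,0x06,0xcd,0x02,0x97,0x3a}
#1 dst[0x19+3] := {0x9a,0x89,0x56}
#2 dst[0x17+5] := {0x38,0xc4,0x5b,0x9a,0x89}
#3 dst[0x27+4] := {0xc4,0x5b,0x9a,0x89}
query mem[0x05]=0x02, mem[0x02]=0x9c, mem[0x0e]=0x9f, mem[0x1a]=0x9a, mem[0x29]=0x9a

MEM[0x05,0x02,0x0e,0x1a,0x29] = 02 9c 9f 9a 9a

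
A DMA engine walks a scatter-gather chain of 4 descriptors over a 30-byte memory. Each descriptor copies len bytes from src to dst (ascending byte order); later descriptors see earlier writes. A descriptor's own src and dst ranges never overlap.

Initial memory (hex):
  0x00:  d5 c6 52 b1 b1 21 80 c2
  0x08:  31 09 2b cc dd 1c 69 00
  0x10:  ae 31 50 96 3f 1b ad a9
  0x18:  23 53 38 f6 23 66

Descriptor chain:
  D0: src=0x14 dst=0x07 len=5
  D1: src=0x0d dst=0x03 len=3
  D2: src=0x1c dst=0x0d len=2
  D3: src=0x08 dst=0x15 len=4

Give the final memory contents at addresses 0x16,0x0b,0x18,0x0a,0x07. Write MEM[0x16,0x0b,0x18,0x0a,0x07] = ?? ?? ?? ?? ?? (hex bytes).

MEM[0x16,0x0b,0x18,0x0a,0x07] = ad 23 23 a9 3f

D0: mem[0x07..0x0b] <- [3f 1b ad a9 23]
D1: mem[0x03..0x05] <- [1c 69 00]
D2: mem[0x0d..0x0e] <- [23 66]
D3: mem[0x15..0x18] <- [1b ad a9 23]
query mem[0x16]=0xad, mem[0x0b]=0x23, mem[0x18]=0x23, mem[0x0a]=0xa9, mem[0x07]=0x3f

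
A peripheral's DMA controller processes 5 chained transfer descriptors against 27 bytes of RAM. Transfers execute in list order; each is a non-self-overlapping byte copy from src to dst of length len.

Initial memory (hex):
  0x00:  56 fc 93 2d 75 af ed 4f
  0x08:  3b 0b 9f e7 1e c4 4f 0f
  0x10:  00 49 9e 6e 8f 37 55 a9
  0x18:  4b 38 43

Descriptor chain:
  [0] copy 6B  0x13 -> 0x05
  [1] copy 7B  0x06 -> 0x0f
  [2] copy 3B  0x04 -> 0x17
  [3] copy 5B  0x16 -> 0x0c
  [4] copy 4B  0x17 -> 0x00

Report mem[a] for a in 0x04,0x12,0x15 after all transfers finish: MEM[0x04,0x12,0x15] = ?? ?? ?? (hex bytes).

  after D0: wrote 6B at 0x05 = 6e8f3755a94b
  after D1: wrote 7B at 0x0f = 8f3755a94be71e
  after D2: wrote 3B at 0x17 = 756e8f
  after D3: wrote 5B at 0x0c = 55756e8f43
  after D4: wrote 4B at 0x00 = 756e8f43
query mem[0x04]=0x75, mem[0x12]=0xa9, mem[0x15]=0x1e

MEM[0x04,0x12,0x15] = 75 a9 1e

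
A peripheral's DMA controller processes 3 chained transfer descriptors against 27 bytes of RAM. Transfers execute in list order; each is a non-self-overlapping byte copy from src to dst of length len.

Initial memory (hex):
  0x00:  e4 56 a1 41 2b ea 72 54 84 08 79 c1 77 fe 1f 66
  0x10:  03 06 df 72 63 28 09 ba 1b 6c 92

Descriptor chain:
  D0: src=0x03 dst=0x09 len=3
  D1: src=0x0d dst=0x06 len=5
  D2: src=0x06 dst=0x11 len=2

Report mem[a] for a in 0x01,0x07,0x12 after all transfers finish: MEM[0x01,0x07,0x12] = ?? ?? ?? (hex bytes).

  after D0: wrote 3B at 0x09 = 412bea
  after D1: wrote 5B at 0x06 = fe1f660306
  after D2: wrote 2B at 0x11 = fe1f
query mem[0x01]=0x56, mem[0x07]=0x1f, mem[0x12]=0x1f

MEM[0x01,0x07,0x12] = 56 1f 1f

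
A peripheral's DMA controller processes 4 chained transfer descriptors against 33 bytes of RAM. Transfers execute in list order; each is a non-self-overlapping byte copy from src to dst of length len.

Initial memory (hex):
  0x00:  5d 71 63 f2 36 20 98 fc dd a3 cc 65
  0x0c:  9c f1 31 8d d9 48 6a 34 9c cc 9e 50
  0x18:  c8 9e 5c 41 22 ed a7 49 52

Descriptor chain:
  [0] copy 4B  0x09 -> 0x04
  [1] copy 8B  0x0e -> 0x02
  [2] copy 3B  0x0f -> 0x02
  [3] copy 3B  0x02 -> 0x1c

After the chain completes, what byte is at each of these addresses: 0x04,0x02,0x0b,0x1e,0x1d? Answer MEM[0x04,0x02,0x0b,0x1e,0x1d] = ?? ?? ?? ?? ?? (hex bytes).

MEM[0x04,0x02,0x0b,0x1e,0x1d] = 48 8d 65 48 d9

#0 dst[0x04+4] := {0xa3,0xcc,0x65,0x9c}
#1 dst[0x02+8] := {0x31,0x8d,0xd9,0x48,0x6a,0x34,0x9c,0xcc}
#2 dst[0x02+3] := {0x8d,0xd9,0x48}
#3 dst[0x1c+3] := {0x8d,0xd9,0x48}
query mem[0x04]=0x48, mem[0x02]=0x8d, mem[0x0b]=0x65, mem[0x1e]=0x48, mem[0x1d]=0xd9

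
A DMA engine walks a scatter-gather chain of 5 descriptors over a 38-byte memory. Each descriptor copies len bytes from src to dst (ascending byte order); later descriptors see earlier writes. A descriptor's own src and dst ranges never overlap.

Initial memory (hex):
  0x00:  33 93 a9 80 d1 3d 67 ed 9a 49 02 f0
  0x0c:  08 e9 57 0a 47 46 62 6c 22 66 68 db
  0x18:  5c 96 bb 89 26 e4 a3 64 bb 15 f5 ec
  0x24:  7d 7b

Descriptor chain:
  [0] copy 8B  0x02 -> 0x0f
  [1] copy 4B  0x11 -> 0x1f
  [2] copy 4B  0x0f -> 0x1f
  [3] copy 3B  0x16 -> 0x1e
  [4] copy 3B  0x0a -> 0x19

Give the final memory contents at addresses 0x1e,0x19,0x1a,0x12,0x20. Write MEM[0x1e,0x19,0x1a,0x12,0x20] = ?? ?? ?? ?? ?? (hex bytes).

MEM[0x1e,0x19,0x1a,0x12,0x20] = 49 02 f0 3d 5c

  after D0: wrote 8B at 0x0f = a980d13d67ed9a49
  after D1: wrote 4B at 0x1f = d13d67ed
  after D2: wrote 4B at 0x1f = a980d13d
  after D3: wrote 3B at 0x1e = 49db5c
  after D4: wrote 3B at 0x19 = 02f008
query mem[0x1e]=0x49, mem[0x19]=0x02, mem[0x1a]=0xf0, mem[0x12]=0x3d, mem[0x20]=0x5c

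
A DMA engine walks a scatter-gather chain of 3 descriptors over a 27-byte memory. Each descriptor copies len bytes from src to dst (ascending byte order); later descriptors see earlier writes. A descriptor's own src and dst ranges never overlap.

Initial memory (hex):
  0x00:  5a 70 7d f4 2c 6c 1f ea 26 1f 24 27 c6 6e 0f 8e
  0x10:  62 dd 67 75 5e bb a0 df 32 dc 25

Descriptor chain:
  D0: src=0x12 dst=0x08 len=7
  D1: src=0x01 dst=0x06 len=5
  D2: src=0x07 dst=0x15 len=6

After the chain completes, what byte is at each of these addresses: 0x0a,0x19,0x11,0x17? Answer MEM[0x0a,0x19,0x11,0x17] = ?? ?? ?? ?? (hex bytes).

#0 dst[0x08+7] := {0x67,0x75,0x5e,0xbb,0xa0,0xdf,0x32}
#1 dst[0x06+5] := {0x70,0x7d,0xf4,0x2c,0x6c}
#2 dst[0x15+6] := {0x7d,0xf4,0x2c,0x6c,0xbb,0xa0}
query mem[0x0a]=0x6c, mem[0x19]=0xbb, mem[0x11]=0xdd, mem[0x17]=0x2c

MEM[0x0a,0x19,0x11,0x17] = 6c bb dd 2c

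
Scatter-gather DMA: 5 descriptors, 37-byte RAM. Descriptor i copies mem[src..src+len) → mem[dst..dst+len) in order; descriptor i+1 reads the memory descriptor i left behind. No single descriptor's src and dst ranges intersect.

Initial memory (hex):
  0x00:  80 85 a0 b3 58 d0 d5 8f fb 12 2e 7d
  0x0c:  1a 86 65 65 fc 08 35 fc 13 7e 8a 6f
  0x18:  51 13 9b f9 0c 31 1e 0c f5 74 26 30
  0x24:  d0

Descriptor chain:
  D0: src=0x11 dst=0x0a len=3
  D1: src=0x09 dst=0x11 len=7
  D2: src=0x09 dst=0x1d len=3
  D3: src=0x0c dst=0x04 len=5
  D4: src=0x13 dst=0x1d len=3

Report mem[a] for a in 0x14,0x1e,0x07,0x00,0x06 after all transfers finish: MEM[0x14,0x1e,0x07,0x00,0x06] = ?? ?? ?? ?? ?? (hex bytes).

MEM[0x14,0x1e,0x07,0x00,0x06] = fc fc 65 80 65

  after D0: wrote 3B at 0x0a = 0835fc
  after D1: wrote 7B at 0x11 = 120835fc866565
  after D2: wrote 3B at 0x1d = 120835
  after D3: wrote 5B at 0x04 = fc866565fc
  after D4: wrote 3B at 0x1d = 35fc86
query mem[0x14]=0xfc, mem[0x1e]=0xfc, mem[0x07]=0x65, mem[0x00]=0x80, mem[0x06]=0x65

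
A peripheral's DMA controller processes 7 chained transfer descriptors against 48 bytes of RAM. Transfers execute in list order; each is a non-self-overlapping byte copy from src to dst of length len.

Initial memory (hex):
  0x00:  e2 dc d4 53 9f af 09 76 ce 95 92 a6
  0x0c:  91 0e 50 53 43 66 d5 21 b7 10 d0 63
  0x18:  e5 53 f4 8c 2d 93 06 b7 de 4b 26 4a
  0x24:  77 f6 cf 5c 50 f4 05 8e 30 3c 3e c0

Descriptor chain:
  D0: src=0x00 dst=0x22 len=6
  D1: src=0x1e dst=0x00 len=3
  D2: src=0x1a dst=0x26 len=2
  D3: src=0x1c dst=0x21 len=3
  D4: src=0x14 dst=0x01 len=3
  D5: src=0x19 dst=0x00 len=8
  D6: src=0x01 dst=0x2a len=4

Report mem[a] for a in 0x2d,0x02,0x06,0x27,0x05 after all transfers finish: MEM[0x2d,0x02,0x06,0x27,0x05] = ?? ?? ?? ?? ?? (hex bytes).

  after D0: wrote 6B at 0x22 = e2dcd4539faf
  after D1: wrote 3B at 0x00 = 06b7de
  after D2: wrote 2B at 0x26 = f48c
  after D3: wrote 3B at 0x21 = 2d9306
  after D4: wrote 3B at 0x01 = b710d0
  after D5: wrote 8B at 0x00 = 53f48c2d9306b7de
  after D6: wrote 4B at 0x2a = f48c2d93
query mem[0x2d]=0x93, mem[0x02]=0x8c, mem[0x06]=0xb7, mem[0x27]=0x8c, mem[0x05]=0x06

MEM[0x2d,0x02,0x06,0x27,0x05] = 93 8c b7 8c 06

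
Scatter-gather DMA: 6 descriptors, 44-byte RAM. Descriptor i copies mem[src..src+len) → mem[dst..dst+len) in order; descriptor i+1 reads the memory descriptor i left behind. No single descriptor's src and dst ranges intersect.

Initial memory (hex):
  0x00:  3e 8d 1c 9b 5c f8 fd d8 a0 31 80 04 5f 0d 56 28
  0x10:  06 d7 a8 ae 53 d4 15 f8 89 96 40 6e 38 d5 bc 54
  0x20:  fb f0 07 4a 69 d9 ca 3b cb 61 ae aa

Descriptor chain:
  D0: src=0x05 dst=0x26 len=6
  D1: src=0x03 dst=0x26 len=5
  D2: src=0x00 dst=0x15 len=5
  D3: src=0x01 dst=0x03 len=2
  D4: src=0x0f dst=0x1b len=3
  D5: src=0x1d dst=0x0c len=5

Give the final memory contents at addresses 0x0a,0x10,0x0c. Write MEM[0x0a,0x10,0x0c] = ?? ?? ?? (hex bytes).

MEM[0x0a,0x10,0x0c] = 80 f0 d7

[0] 0x05->0x26 len=6 : f8 fd d8 a0 31 80
[1] 0x03->0x26 len=5 : 9b 5c f8 fd d8
[2] 0x00->0x15 len=5 : 3e 8d 1c 9b 5c
[3] 0x01->0x03 len=2 : 8d 1c
[4] 0x0f->0x1b len=3 : 28 06 d7
[5] 0x1d->0x0c len=5 : d7 bc 54 fb f0
query mem[0x0a]=0x80, mem[0x10]=0xf0, mem[0x0c]=0xd7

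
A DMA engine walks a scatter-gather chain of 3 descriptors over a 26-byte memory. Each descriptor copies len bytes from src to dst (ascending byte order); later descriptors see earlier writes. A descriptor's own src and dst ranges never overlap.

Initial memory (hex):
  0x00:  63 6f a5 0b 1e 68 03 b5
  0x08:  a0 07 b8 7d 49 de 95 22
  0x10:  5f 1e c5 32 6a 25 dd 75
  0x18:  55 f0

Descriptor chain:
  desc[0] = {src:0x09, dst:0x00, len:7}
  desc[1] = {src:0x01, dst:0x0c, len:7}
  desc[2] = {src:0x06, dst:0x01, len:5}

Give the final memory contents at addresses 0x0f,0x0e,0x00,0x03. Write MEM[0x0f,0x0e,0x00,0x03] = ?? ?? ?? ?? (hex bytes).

[0] 0x09->0x00 len=7 : 07 b8 7d 49 de 95 22
[1] 0x01->0x0c len=7 : b8 7d 49 de 95 22 b5
[2] 0x06->0x01 len=5 : 22 b5 a0 07 b8
query mem[0x0f]=0xde, mem[0x0e]=0x49, mem[0x00]=0x07, mem[0x03]=0xa0

MEM[0x0f,0x0e,0x00,0x03] = de 49 07 a0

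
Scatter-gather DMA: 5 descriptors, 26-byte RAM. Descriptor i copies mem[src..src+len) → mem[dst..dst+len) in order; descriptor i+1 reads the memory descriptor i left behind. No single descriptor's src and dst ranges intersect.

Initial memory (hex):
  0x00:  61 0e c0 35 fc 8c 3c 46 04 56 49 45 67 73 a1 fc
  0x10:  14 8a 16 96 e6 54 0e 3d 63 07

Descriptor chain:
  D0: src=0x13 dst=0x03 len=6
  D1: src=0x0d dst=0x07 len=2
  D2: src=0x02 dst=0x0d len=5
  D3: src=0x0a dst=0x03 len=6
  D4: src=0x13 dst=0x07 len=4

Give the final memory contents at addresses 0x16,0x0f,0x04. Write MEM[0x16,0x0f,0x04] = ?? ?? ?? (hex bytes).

[0] 0x13->0x03 len=6 : 96 e6 54 0e 3d 63
[1] 0x0d->0x07 len=2 : 73 a1
[2] 0x02->0x0d len=5 : c0 96 e6 54 0e
[3] 0x0a->0x03 len=6 : 49 45 67 c0 96 e6
[4] 0x13->0x07 len=4 : 96 e6 54 0e
query mem[0x16]=0x0e, mem[0x0f]=0xe6, mem[0x04]=0x45

MEM[0x16,0x0f,0x04] = 0e e6 45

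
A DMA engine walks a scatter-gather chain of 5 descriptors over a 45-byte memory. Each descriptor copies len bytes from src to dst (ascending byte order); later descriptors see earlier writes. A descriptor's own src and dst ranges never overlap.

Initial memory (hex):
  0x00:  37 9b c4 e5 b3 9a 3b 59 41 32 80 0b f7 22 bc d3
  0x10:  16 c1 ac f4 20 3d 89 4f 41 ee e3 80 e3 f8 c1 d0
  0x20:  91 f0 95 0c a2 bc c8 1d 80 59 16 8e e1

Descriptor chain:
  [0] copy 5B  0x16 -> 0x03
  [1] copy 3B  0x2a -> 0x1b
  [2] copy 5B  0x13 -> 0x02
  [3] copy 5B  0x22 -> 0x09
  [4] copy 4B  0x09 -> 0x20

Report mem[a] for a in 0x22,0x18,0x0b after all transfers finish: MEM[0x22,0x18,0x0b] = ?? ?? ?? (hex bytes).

MEM[0x22,0x18,0x0b] = a2 41 a2

D0: mem[0x03..0x07] <- [89 4f 41 ee e3]
D1: mem[0x1b..0x1d] <- [16 8e e1]
D2: mem[0x02..0x06] <- [f4 20 3d 89 4f]
D3: mem[0x09..0x0d] <- [95 0c a2 bc c8]
D4: mem[0x20..0x23] <- [95 0c a2 bc]
query mem[0x22]=0xa2, mem[0x18]=0x41, mem[0x0b]=0xa2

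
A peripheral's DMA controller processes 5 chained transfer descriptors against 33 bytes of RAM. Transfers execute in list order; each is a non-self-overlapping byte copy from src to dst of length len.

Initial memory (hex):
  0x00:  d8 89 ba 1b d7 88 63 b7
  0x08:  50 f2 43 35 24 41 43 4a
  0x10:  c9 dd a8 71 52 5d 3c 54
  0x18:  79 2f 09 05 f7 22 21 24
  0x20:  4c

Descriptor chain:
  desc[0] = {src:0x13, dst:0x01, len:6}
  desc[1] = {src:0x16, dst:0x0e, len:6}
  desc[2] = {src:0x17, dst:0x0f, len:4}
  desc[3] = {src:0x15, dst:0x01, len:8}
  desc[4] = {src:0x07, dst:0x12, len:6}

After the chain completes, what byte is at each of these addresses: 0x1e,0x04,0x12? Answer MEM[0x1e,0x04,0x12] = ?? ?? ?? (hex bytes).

D0: mem[0x01..0x06] <- [71 52 5d 3c 54 79]
D1: mem[0x0e..0x13] <- [3c 54 79 2f 09 05]
D2: mem[0x0f..0x12] <- [54 79 2f 09]
D3: mem[0x01..0x08] <- [5d 3c 54 79 2f 09 05 f7]
D4: mem[0x12..0x17] <- [05 f7 f2 43 35 24]
query mem[0x1e]=0x21, mem[0x04]=0x79, mem[0x12]=0x05

MEM[0x1e,0x04,0x12] = 21 79 05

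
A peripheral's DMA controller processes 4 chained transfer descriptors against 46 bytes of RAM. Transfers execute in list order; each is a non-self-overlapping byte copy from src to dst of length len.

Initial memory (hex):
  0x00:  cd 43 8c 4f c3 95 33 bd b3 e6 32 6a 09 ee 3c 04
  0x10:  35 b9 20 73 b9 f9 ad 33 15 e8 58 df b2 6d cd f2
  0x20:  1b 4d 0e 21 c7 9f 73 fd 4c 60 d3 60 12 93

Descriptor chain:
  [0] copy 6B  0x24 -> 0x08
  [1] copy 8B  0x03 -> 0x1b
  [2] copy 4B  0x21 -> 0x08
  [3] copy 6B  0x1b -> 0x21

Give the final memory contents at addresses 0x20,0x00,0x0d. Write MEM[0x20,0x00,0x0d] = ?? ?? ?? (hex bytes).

  after D0: wrote 6B at 0x08 = c79f73fd4c60
  after D1: wrote 8B at 0x1b = 4fc39533bdc79f73
  after D2: wrote 4B at 0x08 = 9f7321c7
  after D3: wrote 6B at 0x21 = 4fc39533bdc7
query mem[0x20]=0xc7, mem[0x00]=0xcd, mem[0x0d]=0x60

MEM[0x20,0x00,0x0d] = c7 cd 60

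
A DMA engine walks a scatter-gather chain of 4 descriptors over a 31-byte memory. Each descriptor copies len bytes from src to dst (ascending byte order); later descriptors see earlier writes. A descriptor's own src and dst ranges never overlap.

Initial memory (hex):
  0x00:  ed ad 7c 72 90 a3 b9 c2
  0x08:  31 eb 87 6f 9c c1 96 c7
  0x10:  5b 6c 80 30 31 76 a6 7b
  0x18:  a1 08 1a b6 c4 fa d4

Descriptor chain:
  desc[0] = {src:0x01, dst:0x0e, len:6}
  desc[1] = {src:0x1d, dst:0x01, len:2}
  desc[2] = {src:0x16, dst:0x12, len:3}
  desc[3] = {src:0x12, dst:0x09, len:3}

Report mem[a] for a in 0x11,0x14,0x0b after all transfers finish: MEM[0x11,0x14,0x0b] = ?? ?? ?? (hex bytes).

[0] 0x01->0x0e len=6 : ad 7c 72 90 a3 b9
[1] 0x1d->0x01 len=2 : fa d4
[2] 0x16->0x12 len=3 : a6 7b a1
[3] 0x12->0x09 len=3 : a6 7b a1
query mem[0x11]=0x90, mem[0x14]=0xa1, mem[0x0b]=0xa1

MEM[0x11,0x14,0x0b] = 90 a1 a1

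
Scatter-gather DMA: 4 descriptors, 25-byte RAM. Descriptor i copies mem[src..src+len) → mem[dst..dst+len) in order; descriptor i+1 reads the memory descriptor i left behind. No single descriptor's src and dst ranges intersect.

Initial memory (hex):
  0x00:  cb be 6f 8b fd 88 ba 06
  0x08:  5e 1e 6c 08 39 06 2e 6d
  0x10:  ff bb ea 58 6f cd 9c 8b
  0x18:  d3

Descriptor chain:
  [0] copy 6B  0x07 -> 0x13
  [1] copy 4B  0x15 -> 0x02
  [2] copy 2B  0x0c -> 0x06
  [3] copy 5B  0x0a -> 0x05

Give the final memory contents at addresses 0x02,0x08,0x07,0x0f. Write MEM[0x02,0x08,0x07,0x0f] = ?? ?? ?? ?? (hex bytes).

MEM[0x02,0x08,0x07,0x0f] = 1e 06 39 6d

  after D0: wrote 6B at 0x13 = 065e1e6c0839
  after D1: wrote 4B at 0x02 = 1e6c0839
  after D2: wrote 2B at 0x06 = 3906
  after D3: wrote 5B at 0x05 = 6c0839062e
query mem[0x02]=0x1e, mem[0x08]=0x06, mem[0x07]=0x39, mem[0x0f]=0x6d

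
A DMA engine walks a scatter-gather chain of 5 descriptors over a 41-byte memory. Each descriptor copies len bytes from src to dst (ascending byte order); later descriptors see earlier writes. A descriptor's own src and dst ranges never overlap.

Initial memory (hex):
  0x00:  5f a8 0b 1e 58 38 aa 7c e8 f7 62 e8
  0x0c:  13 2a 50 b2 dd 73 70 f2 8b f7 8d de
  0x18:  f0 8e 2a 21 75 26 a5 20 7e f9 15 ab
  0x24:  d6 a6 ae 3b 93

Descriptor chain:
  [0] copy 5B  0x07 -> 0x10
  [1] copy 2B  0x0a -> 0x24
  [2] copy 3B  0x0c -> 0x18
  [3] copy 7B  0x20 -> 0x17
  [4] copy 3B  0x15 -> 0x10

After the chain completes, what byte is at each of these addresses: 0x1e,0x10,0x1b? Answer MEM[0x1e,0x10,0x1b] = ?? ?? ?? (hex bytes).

MEM[0x1e,0x10,0x1b] = a5 f7 62

  after D0: wrote 5B at 0x10 = 7ce8f762e8
  after D1: wrote 2B at 0x24 = 62e8
  after D2: wrote 3B at 0x18 = 132a50
  after D3: wrote 7B at 0x17 = 7ef915ab62e8ae
  after D4: wrote 3B at 0x10 = f78d7e
query mem[0x1e]=0xa5, mem[0x10]=0xf7, mem[0x1b]=0x62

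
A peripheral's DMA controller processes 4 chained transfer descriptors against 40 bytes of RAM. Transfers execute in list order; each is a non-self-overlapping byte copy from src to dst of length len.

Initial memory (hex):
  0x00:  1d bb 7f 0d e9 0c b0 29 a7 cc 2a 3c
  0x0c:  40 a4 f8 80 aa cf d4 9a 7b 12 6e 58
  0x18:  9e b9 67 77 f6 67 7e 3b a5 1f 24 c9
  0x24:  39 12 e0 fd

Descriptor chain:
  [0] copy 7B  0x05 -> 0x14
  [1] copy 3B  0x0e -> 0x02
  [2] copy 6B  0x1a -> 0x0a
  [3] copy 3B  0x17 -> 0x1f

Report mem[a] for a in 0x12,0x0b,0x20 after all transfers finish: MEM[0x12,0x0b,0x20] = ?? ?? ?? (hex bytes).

D0: mem[0x14..0x1a] <- [0c b0 29 a7 cc 2a 3c]
D1: mem[0x02..0x04] <- [f8 80 aa]
D2: mem[0x0a..0x0f] <- [3c 77 f6 67 7e 3b]
D3: mem[0x1f..0x21] <- [a7 cc 2a]
query mem[0x12]=0xd4, mem[0x0b]=0x77, mem[0x20]=0xcc

MEM[0x12,0x0b,0x20] = d4 77 cc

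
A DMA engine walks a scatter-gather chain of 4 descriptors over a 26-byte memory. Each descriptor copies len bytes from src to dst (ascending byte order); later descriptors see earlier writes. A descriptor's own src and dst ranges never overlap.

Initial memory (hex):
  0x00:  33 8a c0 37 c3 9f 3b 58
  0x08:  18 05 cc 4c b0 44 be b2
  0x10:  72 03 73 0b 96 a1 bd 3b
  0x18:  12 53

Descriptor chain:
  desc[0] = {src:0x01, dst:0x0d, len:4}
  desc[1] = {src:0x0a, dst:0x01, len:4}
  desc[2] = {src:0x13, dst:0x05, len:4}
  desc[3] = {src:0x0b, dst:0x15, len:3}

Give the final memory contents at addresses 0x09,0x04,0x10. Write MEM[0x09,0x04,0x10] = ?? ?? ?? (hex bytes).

[0] 0x01->0x0d len=4 : 8a c0 37 c3
[1] 0x0a->0x01 len=4 : cc 4c b0 8a
[2] 0x13->0x05 len=4 : 0b 96 a1 bd
[3] 0x0b->0x15 len=3 : 4c b0 8a
query mem[0x09]=0x05, mem[0x04]=0x8a, mem[0x10]=0xc3

MEM[0x09,0x04,0x10] = 05 8a c3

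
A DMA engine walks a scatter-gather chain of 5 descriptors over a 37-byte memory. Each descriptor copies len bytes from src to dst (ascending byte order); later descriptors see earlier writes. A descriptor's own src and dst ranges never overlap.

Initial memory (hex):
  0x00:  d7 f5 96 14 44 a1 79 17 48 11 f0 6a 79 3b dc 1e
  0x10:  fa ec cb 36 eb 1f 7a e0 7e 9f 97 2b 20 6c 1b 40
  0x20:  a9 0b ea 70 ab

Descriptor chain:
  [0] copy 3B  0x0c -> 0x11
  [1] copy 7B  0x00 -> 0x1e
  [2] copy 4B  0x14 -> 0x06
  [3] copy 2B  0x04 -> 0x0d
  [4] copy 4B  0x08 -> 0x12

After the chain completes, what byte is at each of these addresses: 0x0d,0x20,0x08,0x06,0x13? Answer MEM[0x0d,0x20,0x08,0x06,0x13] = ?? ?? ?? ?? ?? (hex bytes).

MEM[0x0d,0x20,0x08,0x06,0x13] = 44 96 7a eb e0

#0 dst[0x11+3] := {0x79,0x3b,0xdc}
#1 dst[0x1e+7] := {0xd7,0xf5,0x96,0x14,0x44,0xa1,0x79}
#2 dst[0x06+4] := {0xeb,0x1f,0x7a,0xe0}
#3 dst[0x0d+2] := {0x44,0xa1}
#4 dst[0x12+4] := {0x7a,0xe0,0xf0,0x6a}
query mem[0x0d]=0x44, mem[0x20]=0x96, mem[0x08]=0x7a, mem[0x06]=0xeb, mem[0x13]=0xe0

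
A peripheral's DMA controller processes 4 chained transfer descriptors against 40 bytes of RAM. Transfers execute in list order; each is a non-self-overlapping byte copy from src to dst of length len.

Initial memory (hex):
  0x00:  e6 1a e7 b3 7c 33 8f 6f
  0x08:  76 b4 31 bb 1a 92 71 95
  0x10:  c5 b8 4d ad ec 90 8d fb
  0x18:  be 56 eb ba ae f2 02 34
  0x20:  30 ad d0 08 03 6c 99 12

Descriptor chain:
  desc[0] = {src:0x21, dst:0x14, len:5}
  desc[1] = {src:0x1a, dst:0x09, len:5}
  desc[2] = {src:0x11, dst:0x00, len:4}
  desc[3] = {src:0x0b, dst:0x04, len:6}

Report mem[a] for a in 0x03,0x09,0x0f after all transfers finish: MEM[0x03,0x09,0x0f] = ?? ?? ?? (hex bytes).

D0: mem[0x14..0x18] <- [ad d0 08 03 6c]
D1: mem[0x09..0x0d] <- [eb ba ae f2 02]
D2: mem[0x00..0x03] <- [b8 4d ad ad]
D3: mem[0x04..0x09] <- [ae f2 02 71 95 c5]
query mem[0x03]=0xad, mem[0x09]=0xc5, mem[0x0f]=0x95

MEM[0x03,0x09,0x0f] = ad c5 95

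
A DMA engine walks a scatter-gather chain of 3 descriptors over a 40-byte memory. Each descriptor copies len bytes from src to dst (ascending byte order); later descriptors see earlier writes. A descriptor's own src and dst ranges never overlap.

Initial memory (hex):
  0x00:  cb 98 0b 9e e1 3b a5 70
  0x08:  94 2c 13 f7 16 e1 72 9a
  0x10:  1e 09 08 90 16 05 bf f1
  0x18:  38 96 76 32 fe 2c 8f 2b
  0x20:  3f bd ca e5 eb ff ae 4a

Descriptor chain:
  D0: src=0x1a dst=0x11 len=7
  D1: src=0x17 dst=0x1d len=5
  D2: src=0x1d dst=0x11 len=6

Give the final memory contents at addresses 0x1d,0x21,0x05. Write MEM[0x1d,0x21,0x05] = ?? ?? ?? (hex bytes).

#0 dst[0x11+7] := {0x76,0x32,0xfe,0x2c,0x8f,0x2b,0x3f}
#1 dst[0x1d+5] := {0x3f,0x38,0x96,0x76,0x32}
#2 dst[0x11+6] := {0x3f,0x38,0x96,0x76,0x32,0xca}
query mem[0x1d]=0x3f, mem[0x21]=0x32, mem[0x05]=0x3b

MEM[0x1d,0x21,0x05] = 3f 32 3b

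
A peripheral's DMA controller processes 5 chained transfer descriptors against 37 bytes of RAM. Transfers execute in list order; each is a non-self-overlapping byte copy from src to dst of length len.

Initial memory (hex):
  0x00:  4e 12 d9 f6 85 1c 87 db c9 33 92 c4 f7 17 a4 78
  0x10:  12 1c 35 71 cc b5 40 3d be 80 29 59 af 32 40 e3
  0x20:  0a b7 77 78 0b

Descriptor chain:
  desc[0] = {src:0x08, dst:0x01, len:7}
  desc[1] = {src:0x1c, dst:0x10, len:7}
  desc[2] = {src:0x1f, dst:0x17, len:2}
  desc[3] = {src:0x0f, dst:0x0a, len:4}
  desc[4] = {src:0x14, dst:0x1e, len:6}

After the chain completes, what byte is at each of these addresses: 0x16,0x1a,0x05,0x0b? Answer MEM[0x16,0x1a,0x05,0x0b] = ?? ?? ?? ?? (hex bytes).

D0: mem[0x01..0x07] <- [c9 33 92 c4 f7 17 a4]
D1: mem[0x10..0x16] <- [af 32 40 e3 0a b7 77]
D2: mem[0x17..0x18] <- [e3 0a]
D3: mem[0x0a..0x0d] <- [78 af 32 40]
D4: mem[0x1e..0x23] <- [0a b7 77 e3 0a 80]
query mem[0x16]=0x77, mem[0x1a]=0x29, mem[0x05]=0xf7, mem[0x0b]=0xaf

MEM[0x16,0x1a,0x05,0x0b] = 77 29 f7 af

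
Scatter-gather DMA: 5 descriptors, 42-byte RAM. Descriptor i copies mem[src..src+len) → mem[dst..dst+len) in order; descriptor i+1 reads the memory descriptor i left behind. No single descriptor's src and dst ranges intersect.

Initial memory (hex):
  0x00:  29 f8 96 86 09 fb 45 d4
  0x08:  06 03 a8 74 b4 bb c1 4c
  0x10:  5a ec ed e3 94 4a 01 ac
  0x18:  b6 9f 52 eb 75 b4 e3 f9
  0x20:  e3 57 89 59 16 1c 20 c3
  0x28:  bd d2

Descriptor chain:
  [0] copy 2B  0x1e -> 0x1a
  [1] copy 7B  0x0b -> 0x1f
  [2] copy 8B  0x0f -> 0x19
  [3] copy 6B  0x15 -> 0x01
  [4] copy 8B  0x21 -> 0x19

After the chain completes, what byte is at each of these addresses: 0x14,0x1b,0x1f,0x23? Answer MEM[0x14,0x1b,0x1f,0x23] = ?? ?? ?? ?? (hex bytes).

MEM[0x14,0x1b,0x1f,0x23] = 94 4c c3 4c

[0] 0x1e->0x1a len=2 : e3 f9
[1] 0x0b->0x1f len=7 : 74 b4 bb c1 4c 5a ec
[2] 0x0f->0x19 len=8 : 4c 5a ec ed e3 94 4a 01
[3] 0x15->0x01 len=6 : 4a 01 ac b6 4c 5a
[4] 0x21->0x19 len=8 : bb c1 4c 5a ec 20 c3 bd
query mem[0x14]=0x94, mem[0x1b]=0x4c, mem[0x1f]=0xc3, mem[0x23]=0x4c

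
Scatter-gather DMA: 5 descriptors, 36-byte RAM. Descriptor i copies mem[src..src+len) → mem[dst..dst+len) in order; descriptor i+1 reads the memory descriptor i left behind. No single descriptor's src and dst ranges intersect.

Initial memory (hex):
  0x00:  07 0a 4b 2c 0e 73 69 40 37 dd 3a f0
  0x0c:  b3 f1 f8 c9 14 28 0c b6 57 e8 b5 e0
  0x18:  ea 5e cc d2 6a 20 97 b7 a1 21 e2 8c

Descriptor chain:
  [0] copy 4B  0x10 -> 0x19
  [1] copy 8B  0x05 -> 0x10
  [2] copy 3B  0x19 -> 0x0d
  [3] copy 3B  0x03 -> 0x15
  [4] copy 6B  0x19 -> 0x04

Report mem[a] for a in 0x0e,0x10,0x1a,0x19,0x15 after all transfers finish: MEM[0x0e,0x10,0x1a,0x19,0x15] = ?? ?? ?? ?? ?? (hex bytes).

[0] 0x10->0x19 len=4 : 14 28 0c b6
[1] 0x05->0x10 len=8 : 73 69 40 37 dd 3a f0 b3
[2] 0x19->0x0d len=3 : 14 28 0c
[3] 0x03->0x15 len=3 : 2c 0e 73
[4] 0x19->0x04 len=6 : 14 28 0c b6 20 97
query mem[0x0e]=0x28, mem[0x10]=0x73, mem[0x1a]=0x28, mem[0x19]=0x14, mem[0x15]=0x2c

MEM[0x0e,0x10,0x1a,0x19,0x15] = 28 73 28 14 2c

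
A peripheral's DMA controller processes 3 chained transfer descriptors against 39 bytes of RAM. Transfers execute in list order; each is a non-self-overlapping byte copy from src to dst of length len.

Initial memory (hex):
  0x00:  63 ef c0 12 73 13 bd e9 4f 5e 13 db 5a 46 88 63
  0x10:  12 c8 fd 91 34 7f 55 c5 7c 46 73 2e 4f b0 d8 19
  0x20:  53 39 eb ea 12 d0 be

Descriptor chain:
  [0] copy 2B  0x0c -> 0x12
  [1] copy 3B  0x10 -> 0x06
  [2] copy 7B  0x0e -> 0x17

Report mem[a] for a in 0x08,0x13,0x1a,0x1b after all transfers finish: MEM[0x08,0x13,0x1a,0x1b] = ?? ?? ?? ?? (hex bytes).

D0: mem[0x12..0x13] <- [5a 46]
D1: mem[0x06..0x08] <- [12 c8 5a]
D2: mem[0x17..0x1d] <- [88 63 12 c8 5a 46 34]
query mem[0x08]=0x5a, mem[0x13]=0x46, mem[0x1a]=0xc8, mem[0x1b]=0x5a

MEM[0x08,0x13,0x1a,0x1b] = 5a 46 c8 5a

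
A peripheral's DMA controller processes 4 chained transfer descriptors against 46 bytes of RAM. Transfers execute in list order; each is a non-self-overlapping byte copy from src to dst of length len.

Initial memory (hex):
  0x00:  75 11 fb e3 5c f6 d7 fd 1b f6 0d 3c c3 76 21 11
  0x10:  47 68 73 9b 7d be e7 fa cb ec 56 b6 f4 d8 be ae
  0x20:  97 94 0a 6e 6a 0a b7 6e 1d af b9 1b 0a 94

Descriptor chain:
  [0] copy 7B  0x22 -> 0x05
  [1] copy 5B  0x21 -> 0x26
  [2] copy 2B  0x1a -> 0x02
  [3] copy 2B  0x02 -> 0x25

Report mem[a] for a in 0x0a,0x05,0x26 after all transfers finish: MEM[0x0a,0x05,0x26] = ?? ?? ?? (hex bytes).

  after D0: wrote 7B at 0x05 = 0a6e6a0ab76e1d
  after D1: wrote 5B at 0x26 = 940a6e6a0a
  after D2: wrote 2B at 0x02 = 56b6
  after D3: wrote 2B at 0x25 = 56b6
query mem[0x0a]=0x6e, mem[0x05]=0x0a, mem[0x26]=0xb6

MEM[0x0a,0x05,0x26] = 6e 0a b6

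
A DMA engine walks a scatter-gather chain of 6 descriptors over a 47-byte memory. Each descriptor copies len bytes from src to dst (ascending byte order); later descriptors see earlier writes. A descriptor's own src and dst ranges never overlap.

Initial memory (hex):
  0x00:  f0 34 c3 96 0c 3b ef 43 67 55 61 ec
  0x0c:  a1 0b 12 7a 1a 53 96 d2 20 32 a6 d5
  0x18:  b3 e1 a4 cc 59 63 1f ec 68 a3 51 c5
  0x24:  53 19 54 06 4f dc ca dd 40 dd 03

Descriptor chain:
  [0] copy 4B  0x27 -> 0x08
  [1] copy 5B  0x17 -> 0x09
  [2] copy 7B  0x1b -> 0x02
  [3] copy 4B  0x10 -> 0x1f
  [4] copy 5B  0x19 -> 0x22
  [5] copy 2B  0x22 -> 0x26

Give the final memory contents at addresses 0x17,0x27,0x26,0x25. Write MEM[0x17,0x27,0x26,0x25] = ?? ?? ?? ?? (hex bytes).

MEM[0x17,0x27,0x26,0x25] = d5 a4 e1 59

[0] 0x27->0x08 len=4 : 06 4f dc ca
[1] 0x17->0x09 len=5 : d5 b3 e1 a4 cc
[2] 0x1b->0x02 len=7 : cc 59 63 1f ec 68 a3
[3] 0x10->0x1f len=4 : 1a 53 96 d2
[4] 0x19->0x22 len=5 : e1 a4 cc 59 63
[5] 0x22->0x26 len=2 : e1 a4
query mem[0x17]=0xd5, mem[0x27]=0xa4, mem[0x26]=0xe1, mem[0x25]=0x59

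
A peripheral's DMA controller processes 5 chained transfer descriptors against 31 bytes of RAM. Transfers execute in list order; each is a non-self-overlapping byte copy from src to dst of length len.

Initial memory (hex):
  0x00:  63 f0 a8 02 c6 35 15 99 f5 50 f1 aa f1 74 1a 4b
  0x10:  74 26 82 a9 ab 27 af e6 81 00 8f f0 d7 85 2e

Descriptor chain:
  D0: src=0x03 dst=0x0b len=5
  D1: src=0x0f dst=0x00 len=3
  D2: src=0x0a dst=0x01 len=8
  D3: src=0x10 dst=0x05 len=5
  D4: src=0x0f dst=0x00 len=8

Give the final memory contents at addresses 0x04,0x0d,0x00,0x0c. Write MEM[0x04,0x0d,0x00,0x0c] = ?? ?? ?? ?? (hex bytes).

D0: mem[0x0b..0x0f] <- [02 c6 35 15 99]
D1: mem[0x00..0x02] <- [99 74 26]
D2: mem[0x01..0x08] <- [f1 02 c6 35 15 99 74 26]
D3: mem[0x05..0x09] <- [74 26 82 a9 ab]
D4: mem[0x00..0x07] <- [99 74 26 82 a9 ab 27 af]
query mem[0x04]=0xa9, mem[0x0d]=0x35, mem[0x00]=0x99, mem[0x0c]=0xc6

MEM[0x04,0x0d,0x00,0x0c] = a9 35 99 c6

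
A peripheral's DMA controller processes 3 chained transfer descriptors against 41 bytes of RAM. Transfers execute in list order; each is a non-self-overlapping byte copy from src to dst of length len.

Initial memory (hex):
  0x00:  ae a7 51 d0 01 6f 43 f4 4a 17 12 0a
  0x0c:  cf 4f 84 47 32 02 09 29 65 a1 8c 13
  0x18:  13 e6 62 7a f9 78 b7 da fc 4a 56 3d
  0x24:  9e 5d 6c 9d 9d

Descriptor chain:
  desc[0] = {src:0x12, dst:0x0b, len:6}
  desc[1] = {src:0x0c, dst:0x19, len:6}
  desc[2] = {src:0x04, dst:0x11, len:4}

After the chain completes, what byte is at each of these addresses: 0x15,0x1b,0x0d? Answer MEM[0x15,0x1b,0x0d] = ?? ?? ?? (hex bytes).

MEM[0x15,0x1b,0x0d] = a1 a1 65

  after D0: wrote 6B at 0x0b = 092965a18c13
  after D1: wrote 6B at 0x19 = 2965a18c1302
  after D2: wrote 4B at 0x11 = 016f43f4
query mem[0x15]=0xa1, mem[0x1b]=0xa1, mem[0x0d]=0x65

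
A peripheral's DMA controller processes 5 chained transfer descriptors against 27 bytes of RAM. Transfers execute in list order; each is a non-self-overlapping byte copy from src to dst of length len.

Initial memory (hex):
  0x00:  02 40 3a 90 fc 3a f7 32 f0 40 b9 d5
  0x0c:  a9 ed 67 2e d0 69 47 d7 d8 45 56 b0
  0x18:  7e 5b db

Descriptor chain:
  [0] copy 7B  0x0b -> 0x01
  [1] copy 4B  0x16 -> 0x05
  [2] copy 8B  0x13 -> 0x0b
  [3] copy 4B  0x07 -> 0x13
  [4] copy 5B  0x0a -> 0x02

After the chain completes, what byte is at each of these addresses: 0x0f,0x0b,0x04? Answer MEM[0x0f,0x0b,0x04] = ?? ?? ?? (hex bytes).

MEM[0x0f,0x0b,0x04] = b0 d7 d8

  after D0: wrote 7B at 0x01 = d5a9ed672ed069
  after D1: wrote 4B at 0x05 = 56b07e5b
  after D2: wrote 8B at 0x0b = d7d84556b07e5bdb
  after D3: wrote 4B at 0x13 = 7e5b40b9
  after D4: wrote 5B at 0x02 = b9d7d84556
query mem[0x0f]=0xb0, mem[0x0b]=0xd7, mem[0x04]=0xd8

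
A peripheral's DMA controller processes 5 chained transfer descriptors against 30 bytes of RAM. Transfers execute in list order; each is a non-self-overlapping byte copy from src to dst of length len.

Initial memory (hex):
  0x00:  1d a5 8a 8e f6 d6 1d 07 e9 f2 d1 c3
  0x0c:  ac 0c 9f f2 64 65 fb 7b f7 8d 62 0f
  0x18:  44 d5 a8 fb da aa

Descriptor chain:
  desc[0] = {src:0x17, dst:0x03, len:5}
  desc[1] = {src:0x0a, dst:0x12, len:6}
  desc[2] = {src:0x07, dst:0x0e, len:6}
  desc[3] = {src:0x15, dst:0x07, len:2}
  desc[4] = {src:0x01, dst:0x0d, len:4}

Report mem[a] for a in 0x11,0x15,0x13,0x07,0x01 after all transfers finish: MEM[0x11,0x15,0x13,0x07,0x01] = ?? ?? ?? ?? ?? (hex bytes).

MEM[0x11,0x15,0x13,0x07,0x01] = d1 0c ac 0c a5

D0: mem[0x03..0x07] <- [0f 44 d5 a8 fb]
D1: mem[0x12..0x17] <- [d1 c3 ac 0c 9f f2]
D2: mem[0x0e..0x13] <- [fb e9 f2 d1 c3 ac]
D3: mem[0x07..0x08] <- [0c 9f]
D4: mem[0x0d..0x10] <- [a5 8a 0f 44]
query mem[0x11]=0xd1, mem[0x15]=0x0c, mem[0x13]=0xac, mem[0x07]=0x0c, mem[0x01]=0xa5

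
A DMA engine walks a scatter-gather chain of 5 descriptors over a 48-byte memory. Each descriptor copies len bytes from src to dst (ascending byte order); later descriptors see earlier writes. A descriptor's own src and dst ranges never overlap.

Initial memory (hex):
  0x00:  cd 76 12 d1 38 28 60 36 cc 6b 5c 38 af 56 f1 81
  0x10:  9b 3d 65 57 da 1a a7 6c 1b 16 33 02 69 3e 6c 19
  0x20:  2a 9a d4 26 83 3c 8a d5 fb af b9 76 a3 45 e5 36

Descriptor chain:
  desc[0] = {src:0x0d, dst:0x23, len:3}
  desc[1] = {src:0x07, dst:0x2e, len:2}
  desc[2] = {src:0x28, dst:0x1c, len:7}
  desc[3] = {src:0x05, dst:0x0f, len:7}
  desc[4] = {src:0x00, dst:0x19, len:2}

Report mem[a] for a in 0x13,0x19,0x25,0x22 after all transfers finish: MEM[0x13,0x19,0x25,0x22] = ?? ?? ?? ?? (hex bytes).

MEM[0x13,0x19,0x25,0x22] = 6b cd 81 36

[0] 0x0d->0x23 len=3 : 56 f1 81
[1] 0x07->0x2e len=2 : 36 cc
[2] 0x28->0x1c len=7 : fb af b9 76 a3 45 36
[3] 0x05->0x0f len=7 : 28 60 36 cc 6b 5c 38
[4] 0x00->0x19 len=2 : cd 76
query mem[0x13]=0x6b, mem[0x19]=0xcd, mem[0x25]=0x81, mem[0x22]=0x36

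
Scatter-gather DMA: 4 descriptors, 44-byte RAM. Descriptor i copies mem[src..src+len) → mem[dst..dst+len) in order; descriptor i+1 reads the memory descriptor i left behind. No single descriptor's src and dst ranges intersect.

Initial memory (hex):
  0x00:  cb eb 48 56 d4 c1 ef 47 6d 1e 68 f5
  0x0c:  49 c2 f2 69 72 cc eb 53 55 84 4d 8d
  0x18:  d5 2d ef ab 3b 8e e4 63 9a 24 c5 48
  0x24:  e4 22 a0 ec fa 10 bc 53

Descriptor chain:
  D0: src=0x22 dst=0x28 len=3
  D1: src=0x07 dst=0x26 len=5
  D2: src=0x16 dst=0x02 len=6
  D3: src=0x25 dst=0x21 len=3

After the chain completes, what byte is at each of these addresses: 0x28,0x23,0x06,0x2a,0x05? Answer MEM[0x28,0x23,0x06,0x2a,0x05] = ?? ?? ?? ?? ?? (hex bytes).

  after D0: wrote 3B at 0x28 = c548e4
  after D1: wrote 5B at 0x26 = 476d1e68f5
  after D2: wrote 6B at 0x02 = 4d8dd52defab
  after D3: wrote 3B at 0x21 = 22476d
query mem[0x28]=0x1e, mem[0x23]=0x6d, mem[0x06]=0xef, mem[0x2a]=0xf5, mem[0x05]=0x2d

MEM[0x28,0x23,0x06,0x2a,0x05] = 1e 6d ef f5 2d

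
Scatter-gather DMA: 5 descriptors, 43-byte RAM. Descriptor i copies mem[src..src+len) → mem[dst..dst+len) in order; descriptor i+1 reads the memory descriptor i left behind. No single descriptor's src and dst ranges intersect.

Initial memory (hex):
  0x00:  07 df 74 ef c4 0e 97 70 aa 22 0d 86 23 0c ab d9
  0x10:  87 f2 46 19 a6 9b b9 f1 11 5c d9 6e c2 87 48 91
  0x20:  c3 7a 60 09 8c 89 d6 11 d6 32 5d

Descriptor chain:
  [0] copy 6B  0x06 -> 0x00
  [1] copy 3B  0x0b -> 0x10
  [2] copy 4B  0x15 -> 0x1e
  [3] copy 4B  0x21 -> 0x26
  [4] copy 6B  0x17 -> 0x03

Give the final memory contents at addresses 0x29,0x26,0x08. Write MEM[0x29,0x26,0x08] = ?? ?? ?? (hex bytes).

MEM[0x29,0x26,0x08] = 8c 11 c2

  after D0: wrote 6B at 0x00 = 9770aa220d86
  after D1: wrote 3B at 0x10 = 86230c
  after D2: wrote 4B at 0x1e = 9bb9f111
  after D3: wrote 4B at 0x26 = 1160098c
  after D4: wrote 6B at 0x03 = f1115cd96ec2
query mem[0x29]=0x8c, mem[0x26]=0x11, mem[0x08]=0xc2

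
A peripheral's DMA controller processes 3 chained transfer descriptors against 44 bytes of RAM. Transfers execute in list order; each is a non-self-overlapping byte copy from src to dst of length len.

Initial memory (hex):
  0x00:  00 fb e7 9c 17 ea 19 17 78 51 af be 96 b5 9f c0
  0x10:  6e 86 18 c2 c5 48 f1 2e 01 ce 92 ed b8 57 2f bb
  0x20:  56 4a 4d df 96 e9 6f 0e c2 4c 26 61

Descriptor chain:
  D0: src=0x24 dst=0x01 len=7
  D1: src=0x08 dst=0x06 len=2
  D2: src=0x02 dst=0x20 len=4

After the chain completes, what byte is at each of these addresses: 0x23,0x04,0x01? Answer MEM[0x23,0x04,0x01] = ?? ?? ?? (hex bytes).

MEM[0x23,0x04,0x01] = c2 0e 96

D0: mem[0x01..0x07] <- [96 e9 6f 0e c2 4c 26]
D1: mem[0x06..0x07] <- [78 51]
D2: mem[0x20..0x23] <- [e9 6f 0e c2]
query mem[0x23]=0xc2, mem[0x04]=0x0e, mem[0x01]=0x96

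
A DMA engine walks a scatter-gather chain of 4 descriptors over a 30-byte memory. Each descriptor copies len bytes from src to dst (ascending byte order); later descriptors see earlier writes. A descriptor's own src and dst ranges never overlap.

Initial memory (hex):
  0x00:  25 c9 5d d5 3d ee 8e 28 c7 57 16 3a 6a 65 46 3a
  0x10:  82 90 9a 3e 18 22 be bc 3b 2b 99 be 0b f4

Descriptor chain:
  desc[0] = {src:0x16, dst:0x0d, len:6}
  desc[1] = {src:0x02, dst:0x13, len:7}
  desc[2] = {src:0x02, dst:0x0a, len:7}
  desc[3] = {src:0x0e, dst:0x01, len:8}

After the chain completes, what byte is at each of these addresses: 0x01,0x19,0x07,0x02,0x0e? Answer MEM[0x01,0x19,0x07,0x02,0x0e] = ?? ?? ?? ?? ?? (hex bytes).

#0 dst[0x0d+6] := {0xbe,0xbc,0x3b,0x2b,0x99,0xbe}
#1 dst[0x13+7] := {0x5d,0xd5,0x3d,0xee,0x8e,0x28,0xc7}
#2 dst[0x0a+7] := {0x5d,0xd5,0x3d,0xee,0x8e,0x28,0xc7}
#3 dst[0x01+8] := {0x8e,0x28,0xc7,0x99,0xbe,0x5d,0xd5,0x3d}
query mem[0x01]=0x8e, mem[0x19]=0xc7, mem[0x07]=0xd5, mem[0x02]=0x28, mem[0x0e]=0x8e

MEM[0x01,0x19,0x07,0x02,0x0e] = 8e c7 d5 28 8e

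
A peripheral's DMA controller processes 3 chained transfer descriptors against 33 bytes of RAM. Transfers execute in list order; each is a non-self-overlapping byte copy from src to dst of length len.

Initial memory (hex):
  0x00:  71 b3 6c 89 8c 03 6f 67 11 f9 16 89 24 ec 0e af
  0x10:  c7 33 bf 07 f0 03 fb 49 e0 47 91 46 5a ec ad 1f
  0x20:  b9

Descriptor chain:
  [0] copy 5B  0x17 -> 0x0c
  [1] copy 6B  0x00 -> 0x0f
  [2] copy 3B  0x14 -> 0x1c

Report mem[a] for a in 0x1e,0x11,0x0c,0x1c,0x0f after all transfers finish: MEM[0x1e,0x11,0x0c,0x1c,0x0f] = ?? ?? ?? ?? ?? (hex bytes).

MEM[0x1e,0x11,0x0c,0x1c,0x0f] = fb 6c 49 03 71

[0] 0x17->0x0c len=5 : 49 e0 47 91 46
[1] 0x00->0x0f len=6 : 71 b3 6c 89 8c 03
[2] 0x14->0x1c len=3 : 03 03 fb
query mem[0x1e]=0xfb, mem[0x11]=0x6c, mem[0x0c]=0x49, mem[0x1c]=0x03, mem[0x0f]=0x71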